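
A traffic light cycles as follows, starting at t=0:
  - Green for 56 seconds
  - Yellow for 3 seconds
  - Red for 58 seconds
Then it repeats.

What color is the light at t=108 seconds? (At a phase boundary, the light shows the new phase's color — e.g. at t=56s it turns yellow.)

Answer: red

Derivation:
Cycle length = 56 + 3 + 58 = 117s
t = 108, phase_t = 108 mod 117 = 108
108 >= 59 → RED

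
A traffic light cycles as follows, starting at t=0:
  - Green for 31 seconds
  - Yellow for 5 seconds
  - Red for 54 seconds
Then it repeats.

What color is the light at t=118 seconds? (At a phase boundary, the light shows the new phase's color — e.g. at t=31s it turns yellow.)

Answer: green

Derivation:
Cycle length = 31 + 5 + 54 = 90s
t = 118, phase_t = 118 mod 90 = 28
28 < 31 (green end) → GREEN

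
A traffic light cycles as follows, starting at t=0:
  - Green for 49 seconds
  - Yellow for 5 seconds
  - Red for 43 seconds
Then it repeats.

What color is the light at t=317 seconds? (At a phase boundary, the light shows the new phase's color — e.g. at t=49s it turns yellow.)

Cycle length = 49 + 5 + 43 = 97s
t = 317, phase_t = 317 mod 97 = 26
26 < 49 (green end) → GREEN

Answer: green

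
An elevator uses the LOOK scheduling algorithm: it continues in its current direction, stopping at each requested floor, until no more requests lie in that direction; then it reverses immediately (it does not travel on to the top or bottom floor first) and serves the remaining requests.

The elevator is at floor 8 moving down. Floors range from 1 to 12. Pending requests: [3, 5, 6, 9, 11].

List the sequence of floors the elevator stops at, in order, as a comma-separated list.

Answer: 6, 5, 3, 9, 11

Derivation:
Current: 8, moving DOWN
Serve below first (descending): [6, 5, 3]
Then reverse, serve above (ascending): [9, 11]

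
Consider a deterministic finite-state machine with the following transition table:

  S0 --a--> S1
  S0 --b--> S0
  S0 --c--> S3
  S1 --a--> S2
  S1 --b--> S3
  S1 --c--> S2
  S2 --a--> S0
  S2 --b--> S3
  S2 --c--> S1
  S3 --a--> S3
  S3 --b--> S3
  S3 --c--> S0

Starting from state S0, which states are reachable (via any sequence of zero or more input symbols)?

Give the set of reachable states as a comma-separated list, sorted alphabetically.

Answer: S0, S1, S2, S3

Derivation:
BFS from S0:
  visit S0: S0--a-->S1 (new), S0--b-->S0 (seen), S0--c-->S3 (new)
  visit S1: S1--a-->S2 (new), S1--b-->S3 (seen), S1--c-->S2 (seen)
  visit S3: S3--a-->S3 (seen), S3--b-->S3 (seen), S3--c-->S0 (seen)
  visit S2: S2--a-->S0 (seen), S2--b-->S3 (seen), S2--c-->S1 (seen)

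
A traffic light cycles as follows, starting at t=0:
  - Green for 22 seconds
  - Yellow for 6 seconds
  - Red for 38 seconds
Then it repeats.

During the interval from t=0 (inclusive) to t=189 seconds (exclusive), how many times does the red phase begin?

Cycle = 22+6+38 = 66s
red phase starts at t = k*66 + 28 for k=0,1,2,...
Need k*66+28 < 189 → k < 2.439
k ∈ {0, ..., 2} → 3 starts

Answer: 3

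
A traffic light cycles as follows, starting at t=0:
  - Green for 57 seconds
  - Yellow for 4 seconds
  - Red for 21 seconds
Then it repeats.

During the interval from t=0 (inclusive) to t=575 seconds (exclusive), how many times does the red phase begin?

Cycle = 57+4+21 = 82s
red phase starts at t = k*82 + 61 for k=0,1,2,...
Need k*82+61 < 575 → k < 6.268
k ∈ {0, ..., 6} → 7 starts

Answer: 7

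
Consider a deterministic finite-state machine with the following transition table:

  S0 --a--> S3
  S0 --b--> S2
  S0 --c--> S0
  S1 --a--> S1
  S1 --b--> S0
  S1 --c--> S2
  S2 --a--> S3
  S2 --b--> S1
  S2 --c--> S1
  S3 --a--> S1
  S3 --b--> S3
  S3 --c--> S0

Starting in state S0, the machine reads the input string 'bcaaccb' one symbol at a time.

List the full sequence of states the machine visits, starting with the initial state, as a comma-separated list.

Answer: S0, S2, S1, S1, S1, S2, S1, S0

Derivation:
Start: S0
  read 'b': S0 --b--> S2
  read 'c': S2 --c--> S1
  read 'a': S1 --a--> S1
  read 'a': S1 --a--> S1
  read 'c': S1 --c--> S2
  read 'c': S2 --c--> S1
  read 'b': S1 --b--> S0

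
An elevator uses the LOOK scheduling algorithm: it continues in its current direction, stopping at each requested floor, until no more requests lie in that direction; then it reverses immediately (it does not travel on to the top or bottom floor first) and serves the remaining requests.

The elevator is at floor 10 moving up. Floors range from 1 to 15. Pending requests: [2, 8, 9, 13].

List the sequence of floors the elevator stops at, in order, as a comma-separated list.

Answer: 13, 9, 8, 2

Derivation:
Current: 10, moving UP
Serve above first (ascending): [13]
Then reverse, serve below (descending): [9, 8, 2]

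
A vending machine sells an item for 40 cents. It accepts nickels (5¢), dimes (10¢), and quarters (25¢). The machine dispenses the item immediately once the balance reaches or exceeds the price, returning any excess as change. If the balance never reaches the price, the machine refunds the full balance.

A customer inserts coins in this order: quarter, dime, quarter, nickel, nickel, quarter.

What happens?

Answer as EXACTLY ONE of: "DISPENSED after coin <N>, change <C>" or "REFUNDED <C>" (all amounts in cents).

Price: 40¢
Coin 1 (quarter, 25¢): balance = 25¢
Coin 2 (dime, 10¢): balance = 35¢
Coin 3 (quarter, 25¢): balance = 60¢
  → balance >= price → DISPENSE, change = 60 - 40 = 20¢

Answer: DISPENSED after coin 3, change 20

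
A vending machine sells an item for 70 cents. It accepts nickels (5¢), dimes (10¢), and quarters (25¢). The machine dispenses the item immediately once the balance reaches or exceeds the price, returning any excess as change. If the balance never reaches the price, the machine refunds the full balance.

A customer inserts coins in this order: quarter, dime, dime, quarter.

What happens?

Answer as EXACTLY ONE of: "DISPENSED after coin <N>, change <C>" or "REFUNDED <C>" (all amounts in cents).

Answer: DISPENSED after coin 4, change 0

Derivation:
Price: 70¢
Coin 1 (quarter, 25¢): balance = 25¢
Coin 2 (dime, 10¢): balance = 35¢
Coin 3 (dime, 10¢): balance = 45¢
Coin 4 (quarter, 25¢): balance = 70¢
  → balance >= price → DISPENSE, change = 70 - 70 = 0¢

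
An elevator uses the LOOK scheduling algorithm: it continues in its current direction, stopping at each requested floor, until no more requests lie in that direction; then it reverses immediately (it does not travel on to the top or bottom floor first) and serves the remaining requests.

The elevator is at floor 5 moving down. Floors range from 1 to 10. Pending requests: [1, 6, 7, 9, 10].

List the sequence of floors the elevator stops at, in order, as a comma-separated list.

Current: 5, moving DOWN
Serve below first (descending): [1]
Then reverse, serve above (ascending): [6, 7, 9, 10]

Answer: 1, 6, 7, 9, 10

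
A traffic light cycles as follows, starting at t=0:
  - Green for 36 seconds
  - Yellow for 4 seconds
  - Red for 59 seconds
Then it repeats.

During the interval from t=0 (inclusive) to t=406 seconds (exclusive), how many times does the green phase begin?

Answer: 5

Derivation:
Cycle = 36+4+59 = 99s
green phase starts at t = k*99 + 0 for k=0,1,2,...
Need k*99+0 < 406 → k < 4.101
k ∈ {0, ..., 4} → 5 starts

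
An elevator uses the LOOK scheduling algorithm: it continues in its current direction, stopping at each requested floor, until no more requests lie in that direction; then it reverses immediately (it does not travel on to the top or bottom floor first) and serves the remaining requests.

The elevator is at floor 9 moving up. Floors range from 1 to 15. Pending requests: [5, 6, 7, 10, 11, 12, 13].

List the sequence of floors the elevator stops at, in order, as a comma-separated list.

Answer: 10, 11, 12, 13, 7, 6, 5

Derivation:
Current: 9, moving UP
Serve above first (ascending): [10, 11, 12, 13]
Then reverse, serve below (descending): [7, 6, 5]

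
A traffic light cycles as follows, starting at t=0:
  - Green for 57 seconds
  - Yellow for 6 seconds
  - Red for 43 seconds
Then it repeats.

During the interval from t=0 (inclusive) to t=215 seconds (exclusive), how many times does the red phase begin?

Cycle = 57+6+43 = 106s
red phase starts at t = k*106 + 63 for k=0,1,2,...
Need k*106+63 < 215 → k < 1.434
k ∈ {0, ..., 1} → 2 starts

Answer: 2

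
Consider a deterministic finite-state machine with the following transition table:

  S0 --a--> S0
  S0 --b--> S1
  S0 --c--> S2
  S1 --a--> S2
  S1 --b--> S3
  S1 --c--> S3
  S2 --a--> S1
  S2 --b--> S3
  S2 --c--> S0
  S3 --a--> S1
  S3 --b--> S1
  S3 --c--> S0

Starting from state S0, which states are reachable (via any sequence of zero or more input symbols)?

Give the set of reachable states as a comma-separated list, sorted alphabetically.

Answer: S0, S1, S2, S3

Derivation:
BFS from S0:
  visit S0: S0--a-->S0 (seen), S0--b-->S1 (new), S0--c-->S2 (new)
  visit S1: S1--a-->S2 (seen), S1--b-->S3 (new), S1--c-->S3 (seen)
  visit S2: S2--a-->S1 (seen), S2--b-->S3 (seen), S2--c-->S0 (seen)
  visit S3: S3--a-->S1 (seen), S3--b-->S1 (seen), S3--c-->S0 (seen)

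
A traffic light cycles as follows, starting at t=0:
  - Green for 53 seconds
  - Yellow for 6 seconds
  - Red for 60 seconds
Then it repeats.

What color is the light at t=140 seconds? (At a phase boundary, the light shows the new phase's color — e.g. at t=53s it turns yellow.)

Answer: green

Derivation:
Cycle length = 53 + 6 + 60 = 119s
t = 140, phase_t = 140 mod 119 = 21
21 < 53 (green end) → GREEN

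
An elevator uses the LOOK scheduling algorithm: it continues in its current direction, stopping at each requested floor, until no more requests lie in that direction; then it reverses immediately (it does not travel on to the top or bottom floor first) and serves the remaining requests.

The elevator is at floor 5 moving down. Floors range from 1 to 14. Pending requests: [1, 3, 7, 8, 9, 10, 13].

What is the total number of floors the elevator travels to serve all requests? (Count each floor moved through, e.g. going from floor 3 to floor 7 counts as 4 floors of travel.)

Start at floor 5 moving down, LOOK stop order: [3, 1, 7, 8, 9, 10, 13]
  5 → 3: |3-5| = 2, total = 2
  3 → 1: |1-3| = 2, total = 4
  1 → 7: |7-1| = 6, total = 10
  7 → 8: |8-7| = 1, total = 11
  8 → 9: |9-8| = 1, total = 12
  9 → 10: |10-9| = 1, total = 13
  10 → 13: |13-10| = 3, total = 16

Answer: 16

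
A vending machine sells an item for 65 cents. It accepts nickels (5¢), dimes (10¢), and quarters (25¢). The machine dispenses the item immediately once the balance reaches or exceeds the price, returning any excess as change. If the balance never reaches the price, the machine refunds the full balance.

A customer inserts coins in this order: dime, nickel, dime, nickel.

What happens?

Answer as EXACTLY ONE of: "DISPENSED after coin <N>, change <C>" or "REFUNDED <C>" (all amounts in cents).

Answer: REFUNDED 30

Derivation:
Price: 65¢
Coin 1 (dime, 10¢): balance = 10¢
Coin 2 (nickel, 5¢): balance = 15¢
Coin 3 (dime, 10¢): balance = 25¢
Coin 4 (nickel, 5¢): balance = 30¢
All coins inserted, balance 30¢ < price 65¢ → REFUND 30¢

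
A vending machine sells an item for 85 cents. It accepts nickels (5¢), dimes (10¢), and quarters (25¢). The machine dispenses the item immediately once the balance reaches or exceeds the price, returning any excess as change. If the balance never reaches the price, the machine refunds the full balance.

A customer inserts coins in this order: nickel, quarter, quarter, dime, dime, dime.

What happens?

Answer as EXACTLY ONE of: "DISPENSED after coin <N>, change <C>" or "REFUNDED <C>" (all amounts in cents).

Answer: DISPENSED after coin 6, change 0

Derivation:
Price: 85¢
Coin 1 (nickel, 5¢): balance = 5¢
Coin 2 (quarter, 25¢): balance = 30¢
Coin 3 (quarter, 25¢): balance = 55¢
Coin 4 (dime, 10¢): balance = 65¢
Coin 5 (dime, 10¢): balance = 75¢
Coin 6 (dime, 10¢): balance = 85¢
  → balance >= price → DISPENSE, change = 85 - 85 = 0¢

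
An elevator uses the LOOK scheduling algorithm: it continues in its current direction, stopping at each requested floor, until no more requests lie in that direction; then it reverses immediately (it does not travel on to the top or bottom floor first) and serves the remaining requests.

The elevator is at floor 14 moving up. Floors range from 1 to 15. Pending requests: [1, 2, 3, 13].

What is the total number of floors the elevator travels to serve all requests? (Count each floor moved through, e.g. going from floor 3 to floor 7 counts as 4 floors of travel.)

Start at floor 14 moving up, LOOK stop order: [13, 3, 2, 1]
  14 → 13: |13-14| = 1, total = 1
  13 → 3: |3-13| = 10, total = 11
  3 → 2: |2-3| = 1, total = 12
  2 → 1: |1-2| = 1, total = 13

Answer: 13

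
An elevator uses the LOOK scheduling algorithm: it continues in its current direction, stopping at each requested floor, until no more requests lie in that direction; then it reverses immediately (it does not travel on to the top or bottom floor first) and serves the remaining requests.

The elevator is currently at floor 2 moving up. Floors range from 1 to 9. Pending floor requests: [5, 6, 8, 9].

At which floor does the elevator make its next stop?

Current floor: 2, direction: up
Requests above: [5, 6, 8, 9]
Requests below: []
Moving up and requests lie above → nearest above is min([5, 6, 8, 9]) = 5

Answer: 5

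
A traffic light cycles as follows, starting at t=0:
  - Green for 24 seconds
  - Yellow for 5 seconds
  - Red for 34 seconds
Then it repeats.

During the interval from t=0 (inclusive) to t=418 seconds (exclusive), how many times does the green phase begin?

Cycle = 24+5+34 = 63s
green phase starts at t = k*63 + 0 for k=0,1,2,...
Need k*63+0 < 418 → k < 6.635
k ∈ {0, ..., 6} → 7 starts

Answer: 7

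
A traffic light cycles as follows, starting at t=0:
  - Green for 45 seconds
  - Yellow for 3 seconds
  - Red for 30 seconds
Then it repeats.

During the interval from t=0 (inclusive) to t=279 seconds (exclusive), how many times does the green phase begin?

Cycle = 45+3+30 = 78s
green phase starts at t = k*78 + 0 for k=0,1,2,...
Need k*78+0 < 279 → k < 3.577
k ∈ {0, ..., 3} → 4 starts

Answer: 4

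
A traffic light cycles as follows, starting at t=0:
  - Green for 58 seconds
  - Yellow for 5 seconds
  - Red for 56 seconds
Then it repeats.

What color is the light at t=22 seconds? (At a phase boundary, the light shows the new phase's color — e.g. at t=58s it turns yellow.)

Answer: green

Derivation:
Cycle length = 58 + 5 + 56 = 119s
t = 22, phase_t = 22 mod 119 = 22
22 < 58 (green end) → GREEN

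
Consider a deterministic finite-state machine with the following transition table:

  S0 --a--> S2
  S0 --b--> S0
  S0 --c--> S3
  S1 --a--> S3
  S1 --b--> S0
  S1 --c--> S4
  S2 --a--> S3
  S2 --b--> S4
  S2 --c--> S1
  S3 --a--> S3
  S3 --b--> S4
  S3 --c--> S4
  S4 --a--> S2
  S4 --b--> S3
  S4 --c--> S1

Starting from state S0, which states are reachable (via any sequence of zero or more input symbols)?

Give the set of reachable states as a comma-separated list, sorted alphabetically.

Answer: S0, S1, S2, S3, S4

Derivation:
BFS from S0:
  visit S0: S0--a-->S2 (new), S0--b-->S0 (seen), S0--c-->S3 (new)
  visit S2: S2--a-->S3 (seen), S2--b-->S4 (new), S2--c-->S1 (new)
  visit S3: S3--a-->S3 (seen), S3--b-->S4 (seen), S3--c-->S4 (seen)
  visit S4: S4--a-->S2 (seen), S4--b-->S3 (seen), S4--c-->S1 (seen)
  visit S1: S1--a-->S3 (seen), S1--b-->S0 (seen), S1--c-->S4 (seen)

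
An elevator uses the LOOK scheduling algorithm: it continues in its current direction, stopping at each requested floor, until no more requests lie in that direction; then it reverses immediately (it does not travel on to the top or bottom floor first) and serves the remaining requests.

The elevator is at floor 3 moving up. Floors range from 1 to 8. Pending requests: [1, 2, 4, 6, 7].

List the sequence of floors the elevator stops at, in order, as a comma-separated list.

Answer: 4, 6, 7, 2, 1

Derivation:
Current: 3, moving UP
Serve above first (ascending): [4, 6, 7]
Then reverse, serve below (descending): [2, 1]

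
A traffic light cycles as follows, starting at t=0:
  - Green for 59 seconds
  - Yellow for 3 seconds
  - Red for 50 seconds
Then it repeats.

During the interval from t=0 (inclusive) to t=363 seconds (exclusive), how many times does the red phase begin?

Cycle = 59+3+50 = 112s
red phase starts at t = k*112 + 62 for k=0,1,2,...
Need k*112+62 < 363 → k < 2.688
k ∈ {0, ..., 2} → 3 starts

Answer: 3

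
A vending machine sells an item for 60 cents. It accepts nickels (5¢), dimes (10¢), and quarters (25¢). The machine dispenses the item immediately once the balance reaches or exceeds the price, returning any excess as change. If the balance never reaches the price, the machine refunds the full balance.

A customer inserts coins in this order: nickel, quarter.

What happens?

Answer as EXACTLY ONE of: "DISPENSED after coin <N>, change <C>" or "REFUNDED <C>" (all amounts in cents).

Answer: REFUNDED 30

Derivation:
Price: 60¢
Coin 1 (nickel, 5¢): balance = 5¢
Coin 2 (quarter, 25¢): balance = 30¢
All coins inserted, balance 30¢ < price 60¢ → REFUND 30¢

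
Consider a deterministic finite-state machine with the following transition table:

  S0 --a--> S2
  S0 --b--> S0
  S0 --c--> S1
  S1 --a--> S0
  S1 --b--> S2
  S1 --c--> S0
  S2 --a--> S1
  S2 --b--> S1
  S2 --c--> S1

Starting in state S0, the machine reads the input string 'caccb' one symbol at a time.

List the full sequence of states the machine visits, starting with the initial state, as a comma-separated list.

Start: S0
  read 'c': S0 --c--> S1
  read 'a': S1 --a--> S0
  read 'c': S0 --c--> S1
  read 'c': S1 --c--> S0
  read 'b': S0 --b--> S0

Answer: S0, S1, S0, S1, S0, S0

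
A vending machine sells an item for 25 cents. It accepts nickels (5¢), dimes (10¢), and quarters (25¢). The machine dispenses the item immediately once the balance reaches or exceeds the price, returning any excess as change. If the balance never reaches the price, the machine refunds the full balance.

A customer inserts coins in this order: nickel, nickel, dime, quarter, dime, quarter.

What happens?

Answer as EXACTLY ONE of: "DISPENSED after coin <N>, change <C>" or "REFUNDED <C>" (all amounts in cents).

Answer: DISPENSED after coin 4, change 20

Derivation:
Price: 25¢
Coin 1 (nickel, 5¢): balance = 5¢
Coin 2 (nickel, 5¢): balance = 10¢
Coin 3 (dime, 10¢): balance = 20¢
Coin 4 (quarter, 25¢): balance = 45¢
  → balance >= price → DISPENSE, change = 45 - 25 = 20¢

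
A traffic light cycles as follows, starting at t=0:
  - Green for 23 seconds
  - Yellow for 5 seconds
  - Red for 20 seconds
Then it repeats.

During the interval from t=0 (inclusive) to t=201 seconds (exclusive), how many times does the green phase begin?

Answer: 5

Derivation:
Cycle = 23+5+20 = 48s
green phase starts at t = k*48 + 0 for k=0,1,2,...
Need k*48+0 < 201 → k < 4.188
k ∈ {0, ..., 4} → 5 starts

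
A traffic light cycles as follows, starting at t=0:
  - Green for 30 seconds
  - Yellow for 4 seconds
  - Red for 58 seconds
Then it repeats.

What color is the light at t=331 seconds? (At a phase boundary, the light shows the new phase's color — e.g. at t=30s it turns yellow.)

Answer: red

Derivation:
Cycle length = 30 + 4 + 58 = 92s
t = 331, phase_t = 331 mod 92 = 55
55 >= 34 → RED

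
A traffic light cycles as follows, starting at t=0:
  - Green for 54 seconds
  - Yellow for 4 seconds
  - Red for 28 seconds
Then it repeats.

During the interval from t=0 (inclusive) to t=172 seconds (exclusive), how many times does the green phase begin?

Cycle = 54+4+28 = 86s
green phase starts at t = k*86 + 0 for k=0,1,2,...
Need k*86+0 < 172 → k < 2.000
k ∈ {0, ..., 1} → 2 starts

Answer: 2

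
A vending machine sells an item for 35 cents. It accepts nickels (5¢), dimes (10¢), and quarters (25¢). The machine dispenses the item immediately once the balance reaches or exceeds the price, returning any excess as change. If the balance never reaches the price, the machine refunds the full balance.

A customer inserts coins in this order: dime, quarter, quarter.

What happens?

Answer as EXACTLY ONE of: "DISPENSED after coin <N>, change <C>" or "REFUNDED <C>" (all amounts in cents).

Price: 35¢
Coin 1 (dime, 10¢): balance = 10¢
Coin 2 (quarter, 25¢): balance = 35¢
  → balance >= price → DISPENSE, change = 35 - 35 = 0¢

Answer: DISPENSED after coin 2, change 0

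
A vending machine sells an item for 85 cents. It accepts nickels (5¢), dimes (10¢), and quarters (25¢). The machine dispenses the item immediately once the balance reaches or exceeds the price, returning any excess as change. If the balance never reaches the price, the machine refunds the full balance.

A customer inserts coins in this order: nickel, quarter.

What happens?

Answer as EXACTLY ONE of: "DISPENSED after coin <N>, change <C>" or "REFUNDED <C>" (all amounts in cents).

Answer: REFUNDED 30

Derivation:
Price: 85¢
Coin 1 (nickel, 5¢): balance = 5¢
Coin 2 (quarter, 25¢): balance = 30¢
All coins inserted, balance 30¢ < price 85¢ → REFUND 30¢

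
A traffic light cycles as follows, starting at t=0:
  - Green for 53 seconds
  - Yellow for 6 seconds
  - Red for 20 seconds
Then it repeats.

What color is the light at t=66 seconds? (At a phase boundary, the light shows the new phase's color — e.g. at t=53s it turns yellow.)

Cycle length = 53 + 6 + 20 = 79s
t = 66, phase_t = 66 mod 79 = 66
66 >= 59 → RED

Answer: red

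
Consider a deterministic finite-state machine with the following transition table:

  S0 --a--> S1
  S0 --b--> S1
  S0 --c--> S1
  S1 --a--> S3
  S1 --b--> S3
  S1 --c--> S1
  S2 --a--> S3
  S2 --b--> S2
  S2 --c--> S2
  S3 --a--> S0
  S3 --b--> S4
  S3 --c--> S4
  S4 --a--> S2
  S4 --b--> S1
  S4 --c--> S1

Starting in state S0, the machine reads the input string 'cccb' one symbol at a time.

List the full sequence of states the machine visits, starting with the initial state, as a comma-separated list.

Start: S0
  read 'c': S0 --c--> S1
  read 'c': S1 --c--> S1
  read 'c': S1 --c--> S1
  read 'b': S1 --b--> S3

Answer: S0, S1, S1, S1, S3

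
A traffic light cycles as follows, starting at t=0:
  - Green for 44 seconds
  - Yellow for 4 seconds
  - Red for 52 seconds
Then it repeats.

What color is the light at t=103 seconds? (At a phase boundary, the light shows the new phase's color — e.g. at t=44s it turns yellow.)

Cycle length = 44 + 4 + 52 = 100s
t = 103, phase_t = 103 mod 100 = 3
3 < 44 (green end) → GREEN

Answer: green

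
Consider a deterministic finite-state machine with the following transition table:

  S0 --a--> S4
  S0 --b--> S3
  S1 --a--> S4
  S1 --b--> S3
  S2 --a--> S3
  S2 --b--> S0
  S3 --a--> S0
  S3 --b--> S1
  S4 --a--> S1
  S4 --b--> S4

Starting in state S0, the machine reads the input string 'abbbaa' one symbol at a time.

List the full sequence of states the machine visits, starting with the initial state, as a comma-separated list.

Answer: S0, S4, S4, S4, S4, S1, S4

Derivation:
Start: S0
  read 'a': S0 --a--> S4
  read 'b': S4 --b--> S4
  read 'b': S4 --b--> S4
  read 'b': S4 --b--> S4
  read 'a': S4 --a--> S1
  read 'a': S1 --a--> S4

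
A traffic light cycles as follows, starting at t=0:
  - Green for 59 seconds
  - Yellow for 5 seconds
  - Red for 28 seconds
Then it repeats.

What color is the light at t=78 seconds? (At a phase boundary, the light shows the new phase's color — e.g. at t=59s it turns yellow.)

Answer: red

Derivation:
Cycle length = 59 + 5 + 28 = 92s
t = 78, phase_t = 78 mod 92 = 78
78 >= 64 → RED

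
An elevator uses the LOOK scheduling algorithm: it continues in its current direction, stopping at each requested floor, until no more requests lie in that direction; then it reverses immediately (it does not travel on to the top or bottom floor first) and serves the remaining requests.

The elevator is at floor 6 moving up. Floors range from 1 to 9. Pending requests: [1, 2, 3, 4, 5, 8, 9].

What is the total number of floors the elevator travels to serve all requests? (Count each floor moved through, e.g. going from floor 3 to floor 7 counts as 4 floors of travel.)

Answer: 11

Derivation:
Start at floor 6 moving up, LOOK stop order: [8, 9, 5, 4, 3, 2, 1]
  6 → 8: |8-6| = 2, total = 2
  8 → 9: |9-8| = 1, total = 3
  9 → 5: |5-9| = 4, total = 7
  5 → 4: |4-5| = 1, total = 8
  4 → 3: |3-4| = 1, total = 9
  3 → 2: |2-3| = 1, total = 10
  2 → 1: |1-2| = 1, total = 11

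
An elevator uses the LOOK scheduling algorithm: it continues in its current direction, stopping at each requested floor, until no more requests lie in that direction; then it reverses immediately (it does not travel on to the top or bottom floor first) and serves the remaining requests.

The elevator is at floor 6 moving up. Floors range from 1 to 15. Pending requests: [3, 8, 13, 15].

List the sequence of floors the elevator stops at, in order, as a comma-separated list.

Current: 6, moving UP
Serve above first (ascending): [8, 13, 15]
Then reverse, serve below (descending): [3]

Answer: 8, 13, 15, 3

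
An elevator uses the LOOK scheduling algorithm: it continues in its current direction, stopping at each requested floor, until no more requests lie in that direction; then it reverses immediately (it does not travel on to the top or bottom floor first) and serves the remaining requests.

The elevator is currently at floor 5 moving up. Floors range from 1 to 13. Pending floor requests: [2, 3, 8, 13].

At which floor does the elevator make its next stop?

Current floor: 5, direction: up
Requests above: [8, 13]
Requests below: [2, 3]
Moving up and requests lie above → nearest above is min([8, 13]) = 8

Answer: 8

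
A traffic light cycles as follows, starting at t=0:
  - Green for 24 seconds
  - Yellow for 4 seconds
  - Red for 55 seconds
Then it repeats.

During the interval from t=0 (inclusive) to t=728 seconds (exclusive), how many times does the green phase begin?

Answer: 9

Derivation:
Cycle = 24+4+55 = 83s
green phase starts at t = k*83 + 0 for k=0,1,2,...
Need k*83+0 < 728 → k < 8.771
k ∈ {0, ..., 8} → 9 starts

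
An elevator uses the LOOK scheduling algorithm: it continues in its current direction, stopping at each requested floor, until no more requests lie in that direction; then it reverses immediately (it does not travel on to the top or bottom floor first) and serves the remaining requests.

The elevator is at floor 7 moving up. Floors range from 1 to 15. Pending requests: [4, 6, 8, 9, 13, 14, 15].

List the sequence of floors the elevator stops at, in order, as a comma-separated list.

Current: 7, moving UP
Serve above first (ascending): [8, 9, 13, 14, 15]
Then reverse, serve below (descending): [6, 4]

Answer: 8, 9, 13, 14, 15, 6, 4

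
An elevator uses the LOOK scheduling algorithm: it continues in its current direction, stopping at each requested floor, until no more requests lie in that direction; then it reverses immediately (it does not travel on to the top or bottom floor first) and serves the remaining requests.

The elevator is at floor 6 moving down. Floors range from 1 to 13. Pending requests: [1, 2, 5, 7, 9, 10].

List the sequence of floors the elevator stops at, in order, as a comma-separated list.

Current: 6, moving DOWN
Serve below first (descending): [5, 2, 1]
Then reverse, serve above (ascending): [7, 9, 10]

Answer: 5, 2, 1, 7, 9, 10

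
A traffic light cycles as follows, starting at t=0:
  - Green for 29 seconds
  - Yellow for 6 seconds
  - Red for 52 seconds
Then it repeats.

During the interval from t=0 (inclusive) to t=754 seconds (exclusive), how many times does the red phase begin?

Answer: 9

Derivation:
Cycle = 29+6+52 = 87s
red phase starts at t = k*87 + 35 for k=0,1,2,...
Need k*87+35 < 754 → k < 8.264
k ∈ {0, ..., 8} → 9 starts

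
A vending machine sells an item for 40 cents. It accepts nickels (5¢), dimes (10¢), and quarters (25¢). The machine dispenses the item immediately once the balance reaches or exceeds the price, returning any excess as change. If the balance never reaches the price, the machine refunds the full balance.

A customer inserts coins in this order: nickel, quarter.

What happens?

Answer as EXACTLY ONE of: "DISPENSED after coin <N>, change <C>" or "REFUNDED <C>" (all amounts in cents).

Answer: REFUNDED 30

Derivation:
Price: 40¢
Coin 1 (nickel, 5¢): balance = 5¢
Coin 2 (quarter, 25¢): balance = 30¢
All coins inserted, balance 30¢ < price 40¢ → REFUND 30¢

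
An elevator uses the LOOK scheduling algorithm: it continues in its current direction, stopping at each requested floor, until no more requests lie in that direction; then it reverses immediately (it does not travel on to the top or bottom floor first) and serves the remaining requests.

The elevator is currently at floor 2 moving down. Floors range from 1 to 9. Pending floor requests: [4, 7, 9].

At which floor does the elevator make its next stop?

Current floor: 2, direction: down
Requests above: [4, 7, 9]
Requests below: []
Moving down but no requests below → reverse; nearest above is min([4, 7, 9]) = 4

Answer: 4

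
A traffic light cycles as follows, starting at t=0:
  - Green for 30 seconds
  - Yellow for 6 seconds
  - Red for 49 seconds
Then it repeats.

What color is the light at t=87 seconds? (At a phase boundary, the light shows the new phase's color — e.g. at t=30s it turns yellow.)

Cycle length = 30 + 6 + 49 = 85s
t = 87, phase_t = 87 mod 85 = 2
2 < 30 (green end) → GREEN

Answer: green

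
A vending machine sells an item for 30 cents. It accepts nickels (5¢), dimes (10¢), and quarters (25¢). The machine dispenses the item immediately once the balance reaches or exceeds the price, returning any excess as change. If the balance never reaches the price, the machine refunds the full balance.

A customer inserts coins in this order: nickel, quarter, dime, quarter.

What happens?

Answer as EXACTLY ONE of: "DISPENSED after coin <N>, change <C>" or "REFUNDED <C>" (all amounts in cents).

Price: 30¢
Coin 1 (nickel, 5¢): balance = 5¢
Coin 2 (quarter, 25¢): balance = 30¢
  → balance >= price → DISPENSE, change = 30 - 30 = 0¢

Answer: DISPENSED after coin 2, change 0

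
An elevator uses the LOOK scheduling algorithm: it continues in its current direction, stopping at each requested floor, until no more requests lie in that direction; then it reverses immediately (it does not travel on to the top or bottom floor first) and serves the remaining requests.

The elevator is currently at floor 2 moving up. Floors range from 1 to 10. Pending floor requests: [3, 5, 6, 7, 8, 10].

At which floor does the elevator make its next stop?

Current floor: 2, direction: up
Requests above: [3, 5, 6, 7, 8, 10]
Requests below: []
Moving up and requests lie above → nearest above is min([3, 5, 6, 7, 8, 10]) = 3

Answer: 3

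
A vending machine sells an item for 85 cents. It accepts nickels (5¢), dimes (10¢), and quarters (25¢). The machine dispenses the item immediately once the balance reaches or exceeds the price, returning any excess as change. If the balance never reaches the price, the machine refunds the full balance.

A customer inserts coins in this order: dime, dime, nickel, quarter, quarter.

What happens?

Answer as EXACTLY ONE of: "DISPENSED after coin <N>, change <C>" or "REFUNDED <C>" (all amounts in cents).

Answer: REFUNDED 75

Derivation:
Price: 85¢
Coin 1 (dime, 10¢): balance = 10¢
Coin 2 (dime, 10¢): balance = 20¢
Coin 3 (nickel, 5¢): balance = 25¢
Coin 4 (quarter, 25¢): balance = 50¢
Coin 5 (quarter, 25¢): balance = 75¢
All coins inserted, balance 75¢ < price 85¢ → REFUND 75¢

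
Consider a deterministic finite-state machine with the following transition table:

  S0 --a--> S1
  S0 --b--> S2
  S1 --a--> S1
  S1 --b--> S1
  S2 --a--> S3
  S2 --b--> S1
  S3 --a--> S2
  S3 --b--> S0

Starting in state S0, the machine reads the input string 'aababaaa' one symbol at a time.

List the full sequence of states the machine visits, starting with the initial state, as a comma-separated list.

Answer: S0, S1, S1, S1, S1, S1, S1, S1, S1

Derivation:
Start: S0
  read 'a': S0 --a--> S1
  read 'a': S1 --a--> S1
  read 'b': S1 --b--> S1
  read 'a': S1 --a--> S1
  read 'b': S1 --b--> S1
  read 'a': S1 --a--> S1
  read 'a': S1 --a--> S1
  read 'a': S1 --a--> S1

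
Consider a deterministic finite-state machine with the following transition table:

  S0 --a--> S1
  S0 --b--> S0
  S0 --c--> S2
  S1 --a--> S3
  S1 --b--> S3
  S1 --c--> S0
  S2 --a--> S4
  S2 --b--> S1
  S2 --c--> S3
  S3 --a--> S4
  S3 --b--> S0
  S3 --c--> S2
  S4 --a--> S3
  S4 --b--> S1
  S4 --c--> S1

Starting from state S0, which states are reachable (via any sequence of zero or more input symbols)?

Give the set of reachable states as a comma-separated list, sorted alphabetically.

Answer: S0, S1, S2, S3, S4

Derivation:
BFS from S0:
  visit S0: S0--a-->S1 (new), S0--b-->S0 (seen), S0--c-->S2 (new)
  visit S1: S1--a-->S3 (new), S1--b-->S3 (seen), S1--c-->S0 (seen)
  visit S2: S2--a-->S4 (new), S2--b-->S1 (seen), S2--c-->S3 (seen)
  visit S3: S3--a-->S4 (seen), S3--b-->S0 (seen), S3--c-->S2 (seen)
  visit S4: S4--a-->S3 (seen), S4--b-->S1 (seen), S4--c-->S1 (seen)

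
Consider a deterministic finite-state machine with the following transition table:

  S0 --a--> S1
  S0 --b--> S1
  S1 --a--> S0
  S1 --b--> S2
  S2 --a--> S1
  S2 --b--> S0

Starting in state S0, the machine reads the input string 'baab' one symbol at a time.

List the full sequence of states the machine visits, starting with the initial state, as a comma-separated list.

Start: S0
  read 'b': S0 --b--> S1
  read 'a': S1 --a--> S0
  read 'a': S0 --a--> S1
  read 'b': S1 --b--> S2

Answer: S0, S1, S0, S1, S2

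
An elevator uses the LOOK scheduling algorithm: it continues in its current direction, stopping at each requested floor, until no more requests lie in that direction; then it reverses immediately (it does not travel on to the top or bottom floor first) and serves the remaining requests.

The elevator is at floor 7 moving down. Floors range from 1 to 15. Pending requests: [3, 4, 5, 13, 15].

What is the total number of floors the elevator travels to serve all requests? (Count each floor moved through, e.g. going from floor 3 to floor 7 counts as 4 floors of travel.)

Answer: 16

Derivation:
Start at floor 7 moving down, LOOK stop order: [5, 4, 3, 13, 15]
  7 → 5: |5-7| = 2, total = 2
  5 → 4: |4-5| = 1, total = 3
  4 → 3: |3-4| = 1, total = 4
  3 → 13: |13-3| = 10, total = 14
  13 → 15: |15-13| = 2, total = 16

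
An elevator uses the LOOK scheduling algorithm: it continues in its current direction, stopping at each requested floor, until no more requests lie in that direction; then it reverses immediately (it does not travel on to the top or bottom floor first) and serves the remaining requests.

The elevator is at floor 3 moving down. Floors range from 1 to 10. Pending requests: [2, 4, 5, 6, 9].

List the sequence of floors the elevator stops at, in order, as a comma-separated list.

Current: 3, moving DOWN
Serve below first (descending): [2]
Then reverse, serve above (ascending): [4, 5, 6, 9]

Answer: 2, 4, 5, 6, 9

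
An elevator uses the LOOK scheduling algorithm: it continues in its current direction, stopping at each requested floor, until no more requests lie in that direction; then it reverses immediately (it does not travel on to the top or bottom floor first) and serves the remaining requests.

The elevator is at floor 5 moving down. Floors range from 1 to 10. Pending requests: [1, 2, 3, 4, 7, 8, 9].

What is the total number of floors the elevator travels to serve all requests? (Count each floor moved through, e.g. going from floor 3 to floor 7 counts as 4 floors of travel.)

Answer: 12

Derivation:
Start at floor 5 moving down, LOOK stop order: [4, 3, 2, 1, 7, 8, 9]
  5 → 4: |4-5| = 1, total = 1
  4 → 3: |3-4| = 1, total = 2
  3 → 2: |2-3| = 1, total = 3
  2 → 1: |1-2| = 1, total = 4
  1 → 7: |7-1| = 6, total = 10
  7 → 8: |8-7| = 1, total = 11
  8 → 9: |9-8| = 1, total = 12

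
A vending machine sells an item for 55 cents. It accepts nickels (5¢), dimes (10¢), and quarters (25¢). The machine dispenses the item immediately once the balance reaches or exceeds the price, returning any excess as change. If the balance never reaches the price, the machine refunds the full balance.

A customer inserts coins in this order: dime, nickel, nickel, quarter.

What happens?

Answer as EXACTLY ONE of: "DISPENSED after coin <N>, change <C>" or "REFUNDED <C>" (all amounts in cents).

Answer: REFUNDED 45

Derivation:
Price: 55¢
Coin 1 (dime, 10¢): balance = 10¢
Coin 2 (nickel, 5¢): balance = 15¢
Coin 3 (nickel, 5¢): balance = 20¢
Coin 4 (quarter, 25¢): balance = 45¢
All coins inserted, balance 45¢ < price 55¢ → REFUND 45¢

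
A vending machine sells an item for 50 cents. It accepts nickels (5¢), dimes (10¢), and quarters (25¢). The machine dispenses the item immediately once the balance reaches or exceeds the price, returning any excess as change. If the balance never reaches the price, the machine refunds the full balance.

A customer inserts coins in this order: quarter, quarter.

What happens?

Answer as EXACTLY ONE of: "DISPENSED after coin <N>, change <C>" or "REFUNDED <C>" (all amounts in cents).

Answer: DISPENSED after coin 2, change 0

Derivation:
Price: 50¢
Coin 1 (quarter, 25¢): balance = 25¢
Coin 2 (quarter, 25¢): balance = 50¢
  → balance >= price → DISPENSE, change = 50 - 50 = 0¢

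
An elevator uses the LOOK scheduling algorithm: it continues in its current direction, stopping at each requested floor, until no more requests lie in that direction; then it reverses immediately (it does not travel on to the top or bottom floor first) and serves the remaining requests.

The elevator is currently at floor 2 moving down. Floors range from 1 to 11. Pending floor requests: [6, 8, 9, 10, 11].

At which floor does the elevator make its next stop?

Answer: 6

Derivation:
Current floor: 2, direction: down
Requests above: [6, 8, 9, 10, 11]
Requests below: []
Moving down but no requests below → reverse; nearest above is min([6, 8, 9, 10, 11]) = 6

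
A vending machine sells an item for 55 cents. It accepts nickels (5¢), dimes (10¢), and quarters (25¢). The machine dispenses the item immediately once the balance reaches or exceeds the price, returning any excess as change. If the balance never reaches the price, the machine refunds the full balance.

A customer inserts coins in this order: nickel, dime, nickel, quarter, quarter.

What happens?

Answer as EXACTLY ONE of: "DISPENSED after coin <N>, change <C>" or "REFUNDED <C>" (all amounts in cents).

Price: 55¢
Coin 1 (nickel, 5¢): balance = 5¢
Coin 2 (dime, 10¢): balance = 15¢
Coin 3 (nickel, 5¢): balance = 20¢
Coin 4 (quarter, 25¢): balance = 45¢
Coin 5 (quarter, 25¢): balance = 70¢
  → balance >= price → DISPENSE, change = 70 - 55 = 15¢

Answer: DISPENSED after coin 5, change 15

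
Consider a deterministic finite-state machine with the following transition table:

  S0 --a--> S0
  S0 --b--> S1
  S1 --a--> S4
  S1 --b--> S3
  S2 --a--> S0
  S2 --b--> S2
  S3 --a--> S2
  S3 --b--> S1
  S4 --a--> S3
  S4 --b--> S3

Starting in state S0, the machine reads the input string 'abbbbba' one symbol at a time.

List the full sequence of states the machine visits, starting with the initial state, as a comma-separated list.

Answer: S0, S0, S1, S3, S1, S3, S1, S4

Derivation:
Start: S0
  read 'a': S0 --a--> S0
  read 'b': S0 --b--> S1
  read 'b': S1 --b--> S3
  read 'b': S3 --b--> S1
  read 'b': S1 --b--> S3
  read 'b': S3 --b--> S1
  read 'a': S1 --a--> S4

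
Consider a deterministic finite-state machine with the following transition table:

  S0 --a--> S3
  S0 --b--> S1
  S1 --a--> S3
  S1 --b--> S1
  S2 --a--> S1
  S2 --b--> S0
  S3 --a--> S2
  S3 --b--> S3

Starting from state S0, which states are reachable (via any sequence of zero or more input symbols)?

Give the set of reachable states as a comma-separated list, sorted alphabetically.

Answer: S0, S1, S2, S3

Derivation:
BFS from S0:
  visit S0: S0--a-->S3 (new), S0--b-->S1 (new)
  visit S3: S3--a-->S2 (new), S3--b-->S3 (seen)
  visit S1: S1--a-->S3 (seen), S1--b-->S1 (seen)
  visit S2: S2--a-->S1 (seen), S2--b-->S0 (seen)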